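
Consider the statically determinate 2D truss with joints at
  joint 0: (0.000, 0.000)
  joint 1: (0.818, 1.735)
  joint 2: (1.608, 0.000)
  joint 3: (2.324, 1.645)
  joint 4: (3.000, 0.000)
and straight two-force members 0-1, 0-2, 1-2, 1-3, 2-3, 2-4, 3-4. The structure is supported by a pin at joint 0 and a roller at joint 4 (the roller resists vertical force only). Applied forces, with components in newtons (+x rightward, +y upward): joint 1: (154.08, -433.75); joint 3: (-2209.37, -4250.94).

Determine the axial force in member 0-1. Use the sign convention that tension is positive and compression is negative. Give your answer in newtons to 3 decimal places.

N=5 nodes, M=7 members, R=3 reactions → 2N=10, M+R=10
member 0 (0-1): L=1.9182, (cx,cy)=(0.4264,0.9045)
member 1 (0-2): L=1.6080, (cx,cy)=(1.0000,0.0000)
member 2 (1-2): L=1.9064, (cx,cy)=(0.4144,-0.9101)
member 3 (1-3): L=1.5087, (cx,cy)=(0.9982,-0.0597)
member 4 (2-3): L=1.7941, (cx,cy)=(0.3991,0.9169)
member 5 (2-4): L=1.3920, (cx,cy)=(1.0000,0.0000)
member 6 (3-4): L=1.7785, (cx,cy)=(0.3801,-0.9249)
solve A·x = −loads:
  F[0-1] = -2648.6358 N (compression)
  F[0-2] = -925.7801 N (compression)
  F[1-2] = +2302.7284 N (tension)
  F[1-3] = -2241.8231 N (compression)
  F[2-3] = -2285.6166 N (compression)
  F[2-4] = +940.6341 N (tension)
  F[3-4] = -2474.7064 N (compression)
  Rx@0 = +2055.2900 N
  Ry@0 = +2395.7209 N
  Ry@4 = +2288.9691 N

-2648.636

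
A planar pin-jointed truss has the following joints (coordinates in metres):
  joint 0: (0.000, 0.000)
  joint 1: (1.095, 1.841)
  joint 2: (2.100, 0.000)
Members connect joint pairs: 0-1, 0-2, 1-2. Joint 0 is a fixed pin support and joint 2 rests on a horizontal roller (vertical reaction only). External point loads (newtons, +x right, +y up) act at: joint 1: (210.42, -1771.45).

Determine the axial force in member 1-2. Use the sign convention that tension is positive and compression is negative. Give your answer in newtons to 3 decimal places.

-1262.519

N=3 nodes, M=3 members, R=3 reactions → 2N=6, M+R=6
member 0 (0-1): L=2.1420, (cx,cy)=(0.5112,0.8595)
member 1 (0-2): L=2.1000, (cx,cy)=(1.0000,0.0000)
member 2 (1-2): L=2.0975, (cx,cy)=(0.4792,-0.8777)
solve A·x = −loads:
  F[0-1] = -771.7569 N (compression)
  F[0-2] = +604.9395 N (tension)
  F[1-2] = -1262.5191 N (compression)
  Rx@0 = -210.4200 N
  Ry@0 = +663.2972 N
  Ry@2 = +1108.1528 N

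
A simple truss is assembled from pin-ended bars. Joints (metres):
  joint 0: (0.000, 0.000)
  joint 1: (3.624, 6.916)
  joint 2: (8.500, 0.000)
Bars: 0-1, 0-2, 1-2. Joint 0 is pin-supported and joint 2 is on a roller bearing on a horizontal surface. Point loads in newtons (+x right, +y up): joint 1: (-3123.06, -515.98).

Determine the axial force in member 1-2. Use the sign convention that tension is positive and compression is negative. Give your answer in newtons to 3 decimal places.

N=3 nodes, M=3 members, R=3 reactions → 2N=6, M+R=6
member 0 (0-1): L=7.8080, (cx,cy)=(0.4641,0.8858)
member 1 (0-2): L=8.5000, (cx,cy)=(1.0000,0.0000)
member 2 (1-2): L=8.4621, (cx,cy)=(0.5762,-0.8173)
solve A·x = −loads:
  F[0-1] = -3202.9610 N (compression)
  F[0-2] = -1636.4345 N (compression)
  F[1-2] = +2839.9517 N (tension)
  Rx@0 = +3123.0600 N
  Ry@0 = +2837.0590 N
  Ry@2 = -2321.0790 N

2839.952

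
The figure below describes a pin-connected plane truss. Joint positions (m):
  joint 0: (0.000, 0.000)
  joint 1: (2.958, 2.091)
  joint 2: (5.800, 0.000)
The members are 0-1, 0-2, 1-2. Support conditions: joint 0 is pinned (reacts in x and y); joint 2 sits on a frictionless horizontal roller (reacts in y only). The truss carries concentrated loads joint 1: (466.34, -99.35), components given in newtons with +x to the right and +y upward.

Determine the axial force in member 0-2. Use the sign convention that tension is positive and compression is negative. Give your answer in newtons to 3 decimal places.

N=3 nodes, M=3 members, R=3 reactions → 2N=6, M+R=6
member 0 (0-1): L=3.6224, (cx,cy)=(0.8166,0.5772)
member 1 (0-2): L=5.8000, (cx,cy)=(1.0000,0.0000)
member 2 (1-2): L=3.5283, (cx,cy)=(0.8055,-0.5926)
solve A·x = −loads:
  F[0-1] = +206.9208 N (tension)
  F[0-2] = +297.3731 N (tension)
  F[1-2] = -369.1893 N (compression)
  Rx@0 = -466.3400 N
  Ry@0 = -119.4421 N
  Ry@2 = +218.7921 N

297.373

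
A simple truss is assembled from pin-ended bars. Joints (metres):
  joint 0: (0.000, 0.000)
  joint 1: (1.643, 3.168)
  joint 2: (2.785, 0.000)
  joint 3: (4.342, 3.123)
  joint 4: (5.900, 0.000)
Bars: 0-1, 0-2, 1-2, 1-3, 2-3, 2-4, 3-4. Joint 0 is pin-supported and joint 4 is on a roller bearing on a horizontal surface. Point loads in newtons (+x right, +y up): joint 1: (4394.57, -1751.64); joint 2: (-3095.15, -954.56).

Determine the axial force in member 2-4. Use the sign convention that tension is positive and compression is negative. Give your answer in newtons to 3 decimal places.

N=5 nodes, M=7 members, R=3 reactions → 2N=10, M+R=10
member 0 (0-1): L=3.5687, (cx,cy)=(0.4604,0.8877)
member 1 (0-2): L=2.7850, (cx,cy)=(1.0000,0.0000)
member 2 (1-2): L=3.3675, (cx,cy)=(0.3391,-0.9407)
member 3 (1-3): L=2.6994, (cx,cy)=(0.9999,-0.0167)
member 4 (2-3): L=3.4896, (cx,cy)=(0.4462,0.8949)
member 5 (2-4): L=3.1150, (cx,cy)=(1.0000,0.0000)
member 6 (3-4): L=3.4901, (cx,cy)=(0.4464,-0.8948)
solve A·x = −loads:
  F[0-1] = +666.6910 N (tension)
  F[0-2] = +992.4816 N (tension)
  F[1-2] = -2433.2648 N (compression)
  F[1-3] = -3262.9187 N (compression)
  F[2-3] = +3624.4097 N (tension)
  F[2-4] = +1645.3201 N (tension)
  F[3-4] = -3685.6610 N (compression)
  Rx@0 = -1299.4200 N
  Ry@0 = -591.8325 N
  Ry@4 = +3298.0325 N

1645.320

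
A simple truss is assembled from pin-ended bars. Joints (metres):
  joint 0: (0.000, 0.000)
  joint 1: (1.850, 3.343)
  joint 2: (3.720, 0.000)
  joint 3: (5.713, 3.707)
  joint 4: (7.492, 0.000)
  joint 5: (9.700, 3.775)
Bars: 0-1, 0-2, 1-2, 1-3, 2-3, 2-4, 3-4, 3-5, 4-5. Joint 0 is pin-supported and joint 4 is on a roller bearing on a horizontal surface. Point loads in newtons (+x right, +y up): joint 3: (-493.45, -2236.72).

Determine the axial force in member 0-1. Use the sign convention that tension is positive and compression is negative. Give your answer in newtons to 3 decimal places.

N=6 nodes, M=9 members, R=3 reactions → 2N=12, M+R=12
member 0 (0-1): L=3.8208, (cx,cy)=(0.4842,0.8750)
member 1 (0-2): L=3.7200, (cx,cy)=(1.0000,0.0000)
member 2 (1-2): L=3.8305, (cx,cy)=(0.4882,-0.8727)
member 3 (1-3): L=3.8801, (cx,cy)=(0.9956,0.0938)
member 4 (2-3): L=4.2088, (cx,cy)=(0.4735,0.8808)
member 5 (2-4): L=3.7720, (cx,cy)=(1.0000,0.0000)
member 6 (3-4): L=4.1118, (cx,cy)=(0.4327,-0.9016)
member 7 (3-5): L=3.9876, (cx,cy)=(0.9999,0.0171)
member 8 (4-5): L=4.3733, (cx,cy)=(0.5049,0.8632)
solve A·x = −loads:
  F[0-1] = -886.0681 N (compression)
  F[0-2] = -64.4178 N (compression)
  F[1-2] = +799.8429 N (tension)
  F[1-3] = -823.1376 N (compression)
  F[2-3] = -792.5429 N (compression)
  F[2-4] = +701.3527 N (tension)
  F[3-4] = -1621.0254 N (compression)
  F[3-5] = +0.0000 N (tension)
  F[4-5] = -0.0000 N (compression)
  Rx@0 = +493.4500 N
  Ry@0 = +775.2728 N
  Ry@4 = +1461.4472 N

-886.068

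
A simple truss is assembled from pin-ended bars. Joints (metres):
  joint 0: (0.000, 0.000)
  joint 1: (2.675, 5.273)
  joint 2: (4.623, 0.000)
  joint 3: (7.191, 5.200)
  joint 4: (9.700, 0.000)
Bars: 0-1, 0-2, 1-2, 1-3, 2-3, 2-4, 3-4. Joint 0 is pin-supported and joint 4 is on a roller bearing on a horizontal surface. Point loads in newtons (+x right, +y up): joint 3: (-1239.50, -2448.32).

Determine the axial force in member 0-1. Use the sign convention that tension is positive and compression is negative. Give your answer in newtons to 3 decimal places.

-1455.198

N=5 nodes, M=7 members, R=3 reactions → 2N=10, M+R=10
member 0 (0-1): L=5.9127, (cx,cy)=(0.4524,0.8918)
member 1 (0-2): L=4.6230, (cx,cy)=(1.0000,0.0000)
member 2 (1-2): L=5.6213, (cx,cy)=(0.3465,-0.9380)
member 3 (1-3): L=4.5166, (cx,cy)=(0.9999,-0.0162)
member 4 (2-3): L=5.7995, (cx,cy)=(0.4428,0.8966)
member 5 (2-4): L=5.0770, (cx,cy)=(1.0000,0.0000)
member 6 (3-4): L=5.7737, (cx,cy)=(0.4346,-0.9006)
solve A·x = −loads:
  F[0-1] = -1455.1977 N (compression)
  F[0-2] = -581.1465 N (compression)
  F[1-2] = +1403.2070 N (tension)
  F[1-3] = -1144.7673 N (compression)
  F[2-3] = -1468.0173 N (compression)
  F[2-4] = +555.1470 N (tension)
  F[3-4] = -1277.4918 N (compression)
  Rx@0 = +1239.5000 N
  Ry@0 = +1297.7562 N
  Ry@4 = +1150.5638 N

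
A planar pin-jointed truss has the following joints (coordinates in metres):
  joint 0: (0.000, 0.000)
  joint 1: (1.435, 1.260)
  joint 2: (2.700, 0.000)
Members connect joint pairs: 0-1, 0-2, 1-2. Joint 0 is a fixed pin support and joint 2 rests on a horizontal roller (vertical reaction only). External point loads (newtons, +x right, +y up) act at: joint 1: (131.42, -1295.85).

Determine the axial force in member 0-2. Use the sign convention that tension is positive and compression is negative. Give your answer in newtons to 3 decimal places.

N=3 nodes, M=3 members, R=3 reactions → 2N=6, M+R=6
member 0 (0-1): L=1.9097, (cx,cy)=(0.7514,0.6598)
member 1 (0-2): L=2.7000, (cx,cy)=(1.0000,0.0000)
member 2 (1-2): L=1.7854, (cx,cy)=(0.7085,-0.7057)
solve A·x = −loads:
  F[0-1] = -827.2195 N (compression)
  F[0-2] = +753.0260 N (tension)
  F[1-2] = -1062.8370 N (compression)
  Rx@0 = -131.4200 N
  Ry@0 = +545.8004 N
  Ry@2 = +750.0496 N

753.026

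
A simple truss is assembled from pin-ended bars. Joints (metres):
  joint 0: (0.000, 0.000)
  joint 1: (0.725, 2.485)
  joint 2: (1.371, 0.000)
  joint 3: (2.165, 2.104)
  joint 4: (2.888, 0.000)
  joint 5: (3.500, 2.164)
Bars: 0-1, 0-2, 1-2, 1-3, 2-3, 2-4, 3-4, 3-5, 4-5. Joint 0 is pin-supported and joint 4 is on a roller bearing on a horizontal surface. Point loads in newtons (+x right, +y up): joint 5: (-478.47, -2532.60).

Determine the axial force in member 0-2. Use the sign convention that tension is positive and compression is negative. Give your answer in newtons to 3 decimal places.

-530.450

N=6 nodes, M=9 members, R=3 reactions → 2N=12, M+R=12
member 0 (0-1): L=2.5886, (cx,cy)=(0.2801,0.9600)
member 1 (0-2): L=1.3710, (cx,cy)=(1.0000,0.0000)
member 2 (1-2): L=2.5676, (cx,cy)=(0.2516,-0.9678)
member 3 (1-3): L=1.4896, (cx,cy)=(0.9667,-0.2558)
member 4 (2-3): L=2.2488, (cx,cy)=(0.3531,0.9356)
member 5 (2-4): L=1.5170, (cx,cy)=(1.0000,0.0000)
member 6 (3-4): L=2.2248, (cx,cy)=(0.3250,-0.9457)
member 7 (3-5): L=1.3363, (cx,cy)=(0.9990,0.0449)
member 8 (4-5): L=2.2489, (cx,cy)=(0.2721,0.9623)
solve A·x = −loads:
  F[0-1] = +185.5933 N (tension)
  F[0-2] = -530.4499 N (compression)
  F[1-2] = -212.9439 N (compression)
  F[1-3] = +109.1882 N (tension)
  F[2-3] = +220.2808 N (tension)
  F[2-4] = -661.8010 N (compression)
  F[3-4] = -176.9459 N (compression)
  F[3-5] = +241.0779 N (tension)
  F[4-5] = -2643.1809 N (compression)
  Rx@0 = +478.4700 N
  Ry@0 = -178.1656 N
  Ry@4 = +2710.7656 N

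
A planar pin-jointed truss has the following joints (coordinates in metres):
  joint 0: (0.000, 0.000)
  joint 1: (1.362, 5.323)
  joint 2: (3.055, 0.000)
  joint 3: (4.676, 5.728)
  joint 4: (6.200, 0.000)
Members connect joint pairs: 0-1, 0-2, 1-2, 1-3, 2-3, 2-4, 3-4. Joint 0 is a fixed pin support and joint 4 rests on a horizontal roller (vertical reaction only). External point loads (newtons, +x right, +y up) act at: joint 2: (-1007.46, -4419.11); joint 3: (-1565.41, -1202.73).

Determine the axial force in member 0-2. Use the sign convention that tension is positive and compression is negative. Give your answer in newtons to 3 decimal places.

N=5 nodes, M=7 members, R=3 reactions → 2N=10, M+R=10
member 0 (0-1): L=5.4945, (cx,cy)=(0.2479,0.9688)
member 1 (0-2): L=3.0550, (cx,cy)=(1.0000,0.0000)
member 2 (1-2): L=5.5857, (cx,cy)=(0.3031,-0.9530)
member 3 (1-3): L=3.3387, (cx,cy)=(0.9926,0.1213)
member 4 (2-3): L=5.9530, (cx,cy)=(0.2723,0.9622)
member 5 (2-4): L=3.1450, (cx,cy)=(1.0000,0.0000)
member 6 (3-4): L=5.9273, (cx,cy)=(0.2571,-0.9664)
solve A·x = −loads:
  F[0-1] = -4111.8374 N (compression)
  F[0-2] = -1553.6076 N (compression)
  F[1-2] = +3897.9147 N (tension)
  F[1-3] = -2217.0651 N (compression)
  F[2-3] = +732.2183 N (tension)
  F[2-4] = +435.8978 N (tension)
  F[3-4] = -1695.3315 N (compression)
  Rx@0 = +2572.8700 N
  Ry@0 = +3983.5048 N
  Ry@4 = +1638.3352 N

-1553.608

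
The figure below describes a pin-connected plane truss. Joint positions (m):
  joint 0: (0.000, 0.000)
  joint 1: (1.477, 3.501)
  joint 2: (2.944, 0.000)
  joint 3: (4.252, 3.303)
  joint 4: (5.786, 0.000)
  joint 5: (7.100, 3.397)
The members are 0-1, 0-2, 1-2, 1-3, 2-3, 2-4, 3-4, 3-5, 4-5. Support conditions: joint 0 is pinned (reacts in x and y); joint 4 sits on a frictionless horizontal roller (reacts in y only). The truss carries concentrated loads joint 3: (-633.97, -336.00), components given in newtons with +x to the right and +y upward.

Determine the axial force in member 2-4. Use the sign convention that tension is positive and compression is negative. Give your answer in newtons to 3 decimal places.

-53.404

N=6 nodes, M=9 members, R=3 reactions → 2N=12, M+R=12
member 0 (0-1): L=3.7998, (cx,cy)=(0.3887,0.9214)
member 1 (0-2): L=2.9440, (cx,cy)=(1.0000,0.0000)
member 2 (1-2): L=3.7959, (cx,cy)=(0.3865,-0.9223)
member 3 (1-3): L=2.7821, (cx,cy)=(0.9975,-0.0712)
member 4 (2-3): L=3.5526, (cx,cy)=(0.3682,0.9298)
member 5 (2-4): L=2.8420, (cx,cy)=(1.0000,0.0000)
member 6 (3-4): L=3.6418, (cx,cy)=(0.4212,-0.9070)
member 7 (3-5): L=2.8496, (cx,cy)=(0.9995,0.0330)
member 8 (4-5): L=3.6423, (cx,cy)=(0.3608,0.9327)
solve A·x = −loads:
  F[0-1] = -489.4813 N (compression)
  F[0-2] = -443.7067 N (compression)
  F[1-2] = +519.2249 N (tension)
  F[1-3] = -391.9202 N (compression)
  F[2-3] = -515.0650 N (compression)
  F[2-4] = -53.4043 N (compression)
  F[3-4] = +126.7859 N (tension)
  F[3-5] = -0.0000 N (tension)
  F[4-5] = -0.0000 N (tension)
  Rx@0 = +633.9700 N
  Ry@0 = +450.9898 N
  Ry@4 = -114.9898 N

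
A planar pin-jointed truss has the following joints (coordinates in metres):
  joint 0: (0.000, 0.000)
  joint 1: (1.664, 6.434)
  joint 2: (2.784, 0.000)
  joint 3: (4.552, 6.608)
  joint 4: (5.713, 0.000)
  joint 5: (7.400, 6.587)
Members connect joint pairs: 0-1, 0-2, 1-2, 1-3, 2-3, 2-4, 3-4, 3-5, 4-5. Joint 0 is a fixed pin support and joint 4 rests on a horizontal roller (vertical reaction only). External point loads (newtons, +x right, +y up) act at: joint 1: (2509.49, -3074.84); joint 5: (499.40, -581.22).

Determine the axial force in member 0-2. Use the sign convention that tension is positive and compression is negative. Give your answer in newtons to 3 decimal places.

N=6 nodes, M=9 members, R=3 reactions → 2N=12, M+R=12
member 0 (0-1): L=6.6457, (cx,cy)=(0.2504,0.9681)
member 1 (0-2): L=2.7840, (cx,cy)=(1.0000,0.0000)
member 2 (1-2): L=6.5308, (cx,cy)=(0.1715,-0.9852)
member 3 (1-3): L=2.8932, (cx,cy)=(0.9982,0.0601)
member 4 (2-3): L=6.8404, (cx,cy)=(0.2585,0.9660)
member 5 (2-4): L=2.9290, (cx,cy)=(1.0000,0.0000)
member 6 (3-4): L=6.7092, (cx,cy)=(0.1730,-0.9849)
member 7 (3-5): L=2.8481, (cx,cy)=(1.0000,-0.0074)
member 8 (4-5): L=6.7996, (cx,cy)=(0.2481,0.9687)
solve A·x = −loads:
  F[0-1] = +1440.2593 N (tension)
  F[0-2] = +2648.2668 N (tension)
  F[1-2] = -4619.3959 N (compression)
  F[1-3] = -1359.1178 N (compression)
  F[2-3] = +4711.0343 N (tension)
  F[2-4] = +638.4284 N (tension)
  F[3-4] = -4542.5210 N (compression)
  F[3-5] = +647.0523 N (tension)
  F[4-5] = -595.0542 N (compression)
  Rx@0 = -3008.8900 N
  Ry@0 = -1394.3808 N
  Ry@4 = +5050.4408 N

2648.267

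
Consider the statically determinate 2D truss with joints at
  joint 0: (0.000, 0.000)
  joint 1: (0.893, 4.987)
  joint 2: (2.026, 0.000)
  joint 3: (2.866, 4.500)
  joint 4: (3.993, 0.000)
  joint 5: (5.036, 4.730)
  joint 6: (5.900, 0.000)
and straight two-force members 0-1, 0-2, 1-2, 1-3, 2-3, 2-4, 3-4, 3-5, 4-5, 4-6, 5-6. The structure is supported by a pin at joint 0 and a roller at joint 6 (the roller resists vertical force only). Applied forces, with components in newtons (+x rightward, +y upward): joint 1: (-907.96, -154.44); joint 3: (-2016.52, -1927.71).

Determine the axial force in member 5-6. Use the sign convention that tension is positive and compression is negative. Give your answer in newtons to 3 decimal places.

N=7 nodes, M=11 members, R=3 reactions → 2N=14, M+R=14
member 0 (0-1): L=5.0663, (cx,cy)=(0.1763,0.9843)
member 1 (0-2): L=2.0260, (cx,cy)=(1.0000,0.0000)
member 2 (1-2): L=5.1141, (cx,cy)=(0.2215,-0.9752)
member 3 (1-3): L=2.0322, (cx,cy)=(0.9709,-0.2396)
member 4 (2-3): L=4.5777, (cx,cy)=(0.1835,0.9830)
member 5 (2-4): L=1.9670, (cx,cy)=(1.0000,0.0000)
member 6 (3-4): L=4.6390, (cx,cy)=(0.2429,-0.9700)
member 7 (3-5): L=2.1822, (cx,cy)=(0.9944,0.1054)
member 8 (4-5): L=4.8436, (cx,cy)=(0.2153,0.9765)
member 9 (4-6): L=1.9070, (cx,cy)=(1.0000,0.0000)
member 10 (5-6): L=4.8083, (cx,cy)=(0.1797,-0.9837)
solve A·x = −loads:
  F[0-1] = -3482.3682 N (compression)
  F[0-2] = -2310.6709 N (compression)
  F[1-2] = +3477.3701 N (tension)
  F[1-3] = -490.5366 N (compression)
  F[2-3] = -3449.5301 N (compression)
  F[2-4] = -907.2980 N (compression)
  F[3-4] = +1447.9561 N (tension)
  F[3-5] = +558.6412 N (tension)
  F[4-5] = -1438.3192 N (compression)
  F[4-6] = -245.8100 N (compression)
  F[5-6] = +1367.9618 N (tension)
  Rx@0 = +2924.4800 N
  Ry@0 = +3427.8457 N
  Ry@6 = -1345.6957 N

1367.962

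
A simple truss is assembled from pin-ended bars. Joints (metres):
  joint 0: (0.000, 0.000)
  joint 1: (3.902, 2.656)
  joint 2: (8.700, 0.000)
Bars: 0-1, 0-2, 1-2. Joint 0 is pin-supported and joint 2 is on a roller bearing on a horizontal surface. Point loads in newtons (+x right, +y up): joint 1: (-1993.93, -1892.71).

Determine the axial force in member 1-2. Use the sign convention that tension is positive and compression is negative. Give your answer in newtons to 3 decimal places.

-495.900

N=3 nodes, M=3 members, R=3 reactions → 2N=6, M+R=6
member 0 (0-1): L=4.7202, (cx,cy)=(0.8267,0.5627)
member 1 (0-2): L=8.7000, (cx,cy)=(1.0000,0.0000)
member 2 (1-2): L=5.4841, (cx,cy)=(0.8749,-0.4843)
solve A·x = −loads:
  F[0-1] = -2936.8448 N (compression)
  F[0-2] = +433.8608 N (tension)
  F[1-2] = -495.8998 N (compression)
  Rx@0 = +1993.9300 N
  Ry@0 = +1652.5403 N
  Ry@2 = +240.1697 N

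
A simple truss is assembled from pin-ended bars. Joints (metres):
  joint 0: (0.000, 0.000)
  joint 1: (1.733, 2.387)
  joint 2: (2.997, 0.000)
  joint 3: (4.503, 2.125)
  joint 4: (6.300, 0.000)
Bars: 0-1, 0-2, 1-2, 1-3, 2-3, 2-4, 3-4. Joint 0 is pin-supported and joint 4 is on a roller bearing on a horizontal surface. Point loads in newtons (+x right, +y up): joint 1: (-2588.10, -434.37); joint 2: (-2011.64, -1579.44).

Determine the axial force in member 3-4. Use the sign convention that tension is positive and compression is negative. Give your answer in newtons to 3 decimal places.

143.737

N=5 nodes, M=7 members, R=3 reactions → 2N=10, M+R=10
member 0 (0-1): L=2.9498, (cx,cy)=(0.5875,0.8092)
member 1 (0-2): L=2.9970, (cx,cy)=(1.0000,0.0000)
member 2 (1-2): L=2.7010, (cx,cy)=(0.4680,-0.8837)
member 3 (1-3): L=2.7824, (cx,cy)=(0.9956,-0.0942)
member 4 (2-3): L=2.6045, (cx,cy)=(0.5782,0.8159)
member 5 (2-4): L=3.3030, (cx,cy)=(1.0000,0.0000)
member 6 (3-4): L=2.7830, (cx,cy)=(0.6457,-0.7636)
solve A·x = −loads:
  F[0-1] = -2624.2122 N (compression)
  F[0-2] = -3057.9988 N (compression)
  F[1-2] = +1894.2973 N (tension)
  F[1-3] = +160.5928 N (tension)
  F[2-3] = -115.9872 N (compression)
  F[2-4] = -92.8131 N (compression)
  F[3-4] = +143.7366 N (tension)
  Rx@0 = +4599.7400 N
  Ry@0 = +2123.5639 N
  Ry@4 = -109.7539 N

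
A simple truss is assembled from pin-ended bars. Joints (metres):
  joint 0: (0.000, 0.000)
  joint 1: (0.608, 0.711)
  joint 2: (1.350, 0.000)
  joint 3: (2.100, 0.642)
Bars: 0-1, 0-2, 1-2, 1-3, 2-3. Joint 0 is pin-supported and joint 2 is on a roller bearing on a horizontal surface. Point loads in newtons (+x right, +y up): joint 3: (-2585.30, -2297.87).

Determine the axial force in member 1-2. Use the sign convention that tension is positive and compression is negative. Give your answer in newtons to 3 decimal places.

N=4 nodes, M=5 members, R=3 reactions → 2N=8, M+R=8
member 0 (0-1): L=0.9355, (cx,cy)=(0.6499,0.7600)
member 1 (0-2): L=1.3500, (cx,cy)=(1.0000,0.0000)
member 2 (1-2): L=1.0277, (cx,cy)=(0.7220,-0.6919)
member 3 (1-3): L=1.4936, (cx,cy)=(0.9989,-0.0462)
member 4 (2-3): L=0.9873, (cx,cy)=(0.7597,0.6503)
solve A·x = −loads:
  F[0-1] = +62.0263 N (tension)
  F[0-2] = -2625.6116 N (compression)
  F[1-2] = -74.4222 N (compression)
  F[1-3] = +94.1471 N (tension)
  F[2-3] = -3526.9158 N (compression)
  Rx@0 = +2585.3000 N
  Ry@0 = -47.1407 N
  Ry@2 = +2345.0107 N

-74.422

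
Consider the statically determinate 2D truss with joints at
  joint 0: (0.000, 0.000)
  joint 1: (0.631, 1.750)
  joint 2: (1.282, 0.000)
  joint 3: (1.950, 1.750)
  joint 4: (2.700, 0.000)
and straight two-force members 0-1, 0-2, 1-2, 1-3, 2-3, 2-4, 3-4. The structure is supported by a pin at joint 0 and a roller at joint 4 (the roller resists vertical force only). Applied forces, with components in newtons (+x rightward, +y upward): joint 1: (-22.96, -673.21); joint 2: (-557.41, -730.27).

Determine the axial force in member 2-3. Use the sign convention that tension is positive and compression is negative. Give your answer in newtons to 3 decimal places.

N=5 nodes, M=7 members, R=3 reactions → 2N=10, M+R=10
member 0 (0-1): L=1.8603, (cx,cy)=(0.3392,0.9407)
member 1 (0-2): L=1.2820, (cx,cy)=(1.0000,0.0000)
member 2 (1-2): L=1.8672, (cx,cy)=(0.3487,-0.9373)
member 3 (1-3): L=1.3190, (cx,cy)=(1.0000,0.0000)
member 4 (2-3): L=1.8732, (cx,cy)=(0.3566,0.9343)
member 5 (2-4): L=1.4180, (cx,cy)=(1.0000,0.0000)
member 6 (3-4): L=1.9039, (cx,cy)=(0.3939,-0.9191)
solve A·x = −loads:
  F[0-1] = -971.9053 N (compression)
  F[0-2] = -250.7043 N (compression)
  F[1-2] = +257.2171 N (tension)
  F[1-3] = -396.3863 N (compression)
  F[2-3] = +523.6209 N (tension)
  F[2-4] = +209.6542 N (tension)
  F[3-4] = -532.2263 N (compression)
  Rx@0 = +580.3700 N
  Ry@0 = +914.2868 N
  Ry@4 = +489.1932 N

523.621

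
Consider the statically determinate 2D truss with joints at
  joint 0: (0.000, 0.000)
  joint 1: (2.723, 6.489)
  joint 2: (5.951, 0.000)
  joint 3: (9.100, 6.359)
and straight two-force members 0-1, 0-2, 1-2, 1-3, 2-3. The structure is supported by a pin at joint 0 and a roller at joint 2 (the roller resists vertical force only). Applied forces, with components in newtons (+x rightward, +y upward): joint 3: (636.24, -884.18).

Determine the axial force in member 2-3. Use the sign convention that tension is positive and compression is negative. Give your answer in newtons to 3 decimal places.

N=4 nodes, M=5 members, R=3 reactions → 2N=8, M+R=8
member 0 (0-1): L=7.0372, (cx,cy)=(0.3869,0.9221)
member 1 (0-2): L=5.9510, (cx,cy)=(1.0000,0.0000)
member 2 (1-2): L=7.2476, (cx,cy)=(0.4454,-0.8953)
member 3 (1-3): L=6.3783, (cx,cy)=(0.9998,-0.0204)
member 4 (2-3): L=7.0960, (cx,cy)=(0.4438,0.8961)
solve A·x = −loads:
  F[0-1] = +1244.6862 N (tension)
  F[0-2] = +154.6149 N (tension)
  F[1-2] = -1306.1085 N (compression)
  F[1-3] = +1063.5754 N (tension)
  F[2-3] = -962.4644 N (compression)
  Rx@0 = -636.2400 N
  Ry@0 = -1147.7286 N
  Ry@2 = +2031.9086 N

-962.464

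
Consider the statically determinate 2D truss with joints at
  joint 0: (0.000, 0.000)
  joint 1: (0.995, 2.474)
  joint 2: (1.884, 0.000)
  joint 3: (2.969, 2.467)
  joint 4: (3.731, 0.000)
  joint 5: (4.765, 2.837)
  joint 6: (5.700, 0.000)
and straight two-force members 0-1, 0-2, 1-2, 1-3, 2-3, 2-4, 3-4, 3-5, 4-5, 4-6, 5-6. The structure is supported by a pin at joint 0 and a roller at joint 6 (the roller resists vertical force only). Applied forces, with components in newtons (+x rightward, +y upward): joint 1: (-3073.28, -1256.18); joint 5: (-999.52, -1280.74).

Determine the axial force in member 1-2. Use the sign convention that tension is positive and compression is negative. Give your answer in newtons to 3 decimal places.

N=7 nodes, M=11 members, R=3 reactions → 2N=14, M+R=14
member 0 (0-1): L=2.6666, (cx,cy)=(0.3731,0.9278)
member 1 (0-2): L=1.8840, (cx,cy)=(1.0000,0.0000)
member 2 (1-2): L=2.6289, (cx,cy)=(0.3382,-0.9411)
member 3 (1-3): L=1.9740, (cx,cy)=(1.0000,-0.0035)
member 4 (2-3): L=2.6951, (cx,cy)=(0.4026,0.9154)
member 5 (2-4): L=1.8470, (cx,cy)=(1.0000,0.0000)
member 6 (3-4): L=2.5820, (cx,cy)=(0.2951,-0.9555)
member 7 (3-5): L=1.8337, (cx,cy)=(0.9794,0.2018)
member 8 (4-5): L=3.0196, (cx,cy)=(0.3424,0.9395)
member 9 (4-6): L=1.9690, (cx,cy)=(1.0000,0.0000)
member 10 (5-6): L=2.9871, (cx,cy)=(0.3130,-0.9497)
solve A·x = −loads:
  F[0-1] = -3318.0153 N (compression)
  F[0-2] = -2834.7298 N (compression)
  F[1-2] = +1931.8172 N (tension)
  F[1-3] = +1181.9402 N (tension)
  F[2-3] = -1986.0658 N (compression)
  F[2-4] = -1381.8837 N (compression)
  F[3-4] = +1870.5564 N (tension)
  F[3-5] = -173.2379 N (compression)
  F[4-5] = -1902.2489 N (compression)
  F[4-6] = -178.4500 N (compression)
  F[5-6] = +570.1058 N (tension)
  Rx@0 = +4072.8000 N
  Ry@0 = +3078.3775 N
  Ry@6 = -541.4575 N

1931.817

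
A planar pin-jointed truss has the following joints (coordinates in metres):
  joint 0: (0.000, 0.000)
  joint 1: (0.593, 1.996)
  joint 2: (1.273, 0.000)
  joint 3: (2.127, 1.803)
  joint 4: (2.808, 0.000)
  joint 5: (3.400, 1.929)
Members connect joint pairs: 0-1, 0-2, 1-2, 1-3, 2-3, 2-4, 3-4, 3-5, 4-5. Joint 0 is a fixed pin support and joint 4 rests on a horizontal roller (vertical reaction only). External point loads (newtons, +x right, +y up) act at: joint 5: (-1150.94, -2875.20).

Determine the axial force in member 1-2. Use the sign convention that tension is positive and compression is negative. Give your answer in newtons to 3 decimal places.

211.241

N=6 nodes, M=9 members, R=3 reactions → 2N=12, M+R=12
member 0 (0-1): L=2.0822, (cx,cy)=(0.2848,0.9586)
member 1 (0-2): L=1.2730, (cx,cy)=(1.0000,0.0000)
member 2 (1-2): L=2.1087, (cx,cy)=(0.3225,-0.9466)
member 3 (1-3): L=1.5461, (cx,cy)=(0.9922,-0.1248)
member 4 (2-3): L=1.9950, (cx,cy)=(0.4281,0.9037)
member 5 (2-4): L=1.5350, (cx,cy)=(1.0000,0.0000)
member 6 (3-4): L=1.9273, (cx,cy)=(0.3533,-0.9355)
member 7 (3-5): L=1.2792, (cx,cy)=(0.9951,0.0985)
member 8 (4-5): L=2.0178, (cx,cy)=(0.2934,0.9560)
solve A·x = −loads:
  F[0-1] = -192.4587 N (compression)
  F[0-2] = -1096.1294 N (compression)
  F[1-2] = +211.2409 N (tension)
  F[1-3] = -123.9009 N (compression)
  F[2-3] = -221.2514 N (compression)
  F[2-4] = -933.2983 N (compression)
  F[3-4] = +167.9056 N (tension)
  F[3-5] = -278.3228 N (compression)
  F[4-5] = -2978.8772 N (compression)
  Rx@0 = +1150.9400 N
  Ry@0 = +184.4889 N
  Ry@4 = +2690.7111 N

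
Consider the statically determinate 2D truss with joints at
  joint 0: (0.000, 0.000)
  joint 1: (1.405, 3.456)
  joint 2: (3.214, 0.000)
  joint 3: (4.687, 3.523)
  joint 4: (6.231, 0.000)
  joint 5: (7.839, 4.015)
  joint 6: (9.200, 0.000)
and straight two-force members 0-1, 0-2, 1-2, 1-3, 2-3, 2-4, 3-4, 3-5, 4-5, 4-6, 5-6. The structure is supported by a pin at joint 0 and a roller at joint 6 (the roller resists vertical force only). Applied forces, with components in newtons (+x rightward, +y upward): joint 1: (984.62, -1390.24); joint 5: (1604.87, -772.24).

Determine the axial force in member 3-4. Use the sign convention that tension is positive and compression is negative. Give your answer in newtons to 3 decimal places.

N=7 nodes, M=11 members, R=3 reactions → 2N=14, M+R=14
member 0 (0-1): L=3.7307, (cx,cy)=(0.3766,0.9264)
member 1 (0-2): L=3.2140, (cx,cy)=(1.0000,0.0000)
member 2 (1-2): L=3.9008, (cx,cy)=(0.4637,-0.8860)
member 3 (1-3): L=3.2827, (cx,cy)=(0.9998,0.0204)
member 4 (2-3): L=3.8185, (cx,cy)=(0.3857,0.9226)
member 5 (2-4): L=3.0170, (cx,cy)=(1.0000,0.0000)
member 6 (3-4): L=3.8465, (cx,cy)=(0.4014,-0.9159)
member 7 (3-5): L=3.1902, (cx,cy)=(0.9880,0.1542)
member 8 (4-5): L=4.3250, (cx,cy)=(0.3718,0.9283)
member 9 (4-6): L=2.9690, (cx,cy)=(1.0000,0.0000)
member 10 (5-6): L=4.2394, (cx,cy)=(0.3210,-0.9471)
solve A·x = −loads:
  F[0-1] = -239.5433 N (compression)
  F[0-2] = +2679.7037 N (tension)
  F[1-2] = -1329.2721 N (compression)
  F[1-3] = -458.4815 N (compression)
  F[2-3] = +1276.4866 N (tension)
  F[2-4] = +1570.8520 N (tension)
  F[3-4] = -1188.5094 N (compression)
  F[3-5] = +517.2806 N (tension)
  F[4-5] = +1172.6127 N (tension)
  F[4-6] = +657.8133 N (tension)
  F[5-6] = -2049.0349 N (compression)
  Rx@0 = -2589.4900 N
  Ry@0 = +221.9065 N
  Ry@6 = +1940.5735 N

-1188.509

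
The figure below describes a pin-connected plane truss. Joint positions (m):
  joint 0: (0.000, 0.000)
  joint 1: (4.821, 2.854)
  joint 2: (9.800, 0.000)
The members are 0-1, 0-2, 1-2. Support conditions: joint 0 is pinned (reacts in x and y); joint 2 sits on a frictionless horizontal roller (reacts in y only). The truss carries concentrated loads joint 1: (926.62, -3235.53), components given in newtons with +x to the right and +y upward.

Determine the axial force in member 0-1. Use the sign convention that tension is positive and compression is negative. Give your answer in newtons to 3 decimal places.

N=3 nodes, M=3 members, R=3 reactions → 2N=6, M+R=6
member 0 (0-1): L=5.6024, (cx,cy)=(0.8605,0.5094)
member 1 (0-2): L=9.8000, (cx,cy)=(1.0000,0.0000)
member 2 (1-2): L=5.7390, (cx,cy)=(0.8676,-0.4973)
solve A·x = −loads:
  F[0-1] = -2697.1673 N (compression)
  F[0-2] = +3247.5800 N (tension)
  F[1-2] = -3743.2734 N (compression)
  Rx@0 = -926.6200 N
  Ry@0 = +1373.9929 N
  Ry@2 = +1861.5371 N

-2697.167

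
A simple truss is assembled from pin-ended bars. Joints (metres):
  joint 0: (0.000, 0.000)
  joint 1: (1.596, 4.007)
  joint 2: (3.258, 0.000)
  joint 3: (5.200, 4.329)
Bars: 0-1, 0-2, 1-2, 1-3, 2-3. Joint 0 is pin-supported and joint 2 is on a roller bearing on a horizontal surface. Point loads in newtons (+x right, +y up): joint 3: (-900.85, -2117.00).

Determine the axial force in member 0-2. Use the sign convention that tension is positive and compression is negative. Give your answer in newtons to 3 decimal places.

-926.699

N=4 nodes, M=5 members, R=3 reactions → 2N=8, M+R=8
member 0 (0-1): L=4.3132, (cx,cy)=(0.3700,0.9290)
member 1 (0-2): L=3.2580, (cx,cy)=(1.0000,0.0000)
member 2 (1-2): L=4.3380, (cx,cy)=(0.3831,-0.9237)
member 3 (1-3): L=3.6184, (cx,cy)=(0.9960,0.0890)
member 4 (2-3): L=4.7446, (cx,cy)=(0.4093,0.9124)
solve A·x = −loads:
  F[0-1] = +69.8554 N (tension)
  F[0-2] = -926.6987 N (compression)
  F[1-2] = -65.3364 N (compression)
  F[1-3] = +51.0834 N (tension)
  F[2-3] = -2325.2416 N (compression)
  Rx@0 = +900.8500 N
  Ry@0 = -64.8970 N
  Ry@2 = +2181.8970 N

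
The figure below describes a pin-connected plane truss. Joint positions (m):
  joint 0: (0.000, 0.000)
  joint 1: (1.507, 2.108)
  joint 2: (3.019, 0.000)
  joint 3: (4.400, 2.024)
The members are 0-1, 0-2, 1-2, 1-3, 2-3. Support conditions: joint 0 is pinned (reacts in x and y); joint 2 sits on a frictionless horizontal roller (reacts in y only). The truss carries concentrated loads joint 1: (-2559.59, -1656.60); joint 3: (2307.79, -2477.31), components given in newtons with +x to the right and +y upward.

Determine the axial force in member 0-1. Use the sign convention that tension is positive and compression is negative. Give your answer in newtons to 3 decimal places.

78.070

N=4 nodes, M=5 members, R=3 reactions → 2N=8, M+R=8
member 0 (0-1): L=2.5913, (cx,cy)=(0.5816,0.8135)
member 1 (0-2): L=3.0190, (cx,cy)=(1.0000,0.0000)
member 2 (1-2): L=2.5942, (cx,cy)=(0.5828,-0.8126)
member 3 (1-3): L=2.8942, (cx,cy)=(0.9996,-0.0290)
member 4 (2-3): L=2.4503, (cx,cy)=(0.5636,0.8260)
solve A·x = −loads:
  F[0-1] = +78.0704 N (tension)
  F[0-2] = -297.2031 N (compression)
  F[1-2] = -2256.9207 N (compression)
  F[1-3] = +3922.0724 N (tension)
  F[2-3] = -2861.2245 N (compression)
  Rx@0 = +251.8000 N
  Ry@0 = -63.5102 N
  Ry@2 = +4197.4202 N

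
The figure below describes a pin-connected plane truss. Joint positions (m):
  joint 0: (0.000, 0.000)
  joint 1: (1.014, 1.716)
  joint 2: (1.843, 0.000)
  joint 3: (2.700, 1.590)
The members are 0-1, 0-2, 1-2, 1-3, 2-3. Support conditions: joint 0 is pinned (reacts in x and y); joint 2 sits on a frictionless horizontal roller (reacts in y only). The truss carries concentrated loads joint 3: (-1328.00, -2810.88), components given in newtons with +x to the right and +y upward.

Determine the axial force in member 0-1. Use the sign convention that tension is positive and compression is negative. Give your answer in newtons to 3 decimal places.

N=4 nodes, M=5 members, R=3 reactions → 2N=8, M+R=8
member 0 (0-1): L=1.9932, (cx,cy)=(0.5087,0.8609)
member 1 (0-2): L=1.8430, (cx,cy)=(1.0000,0.0000)
member 2 (1-2): L=1.9058, (cx,cy)=(0.4350,-0.9004)
member 3 (1-3): L=1.6907, (cx,cy)=(0.9972,-0.0745)
member 4 (2-3): L=1.8063, (cx,cy)=(0.4745,0.8803)
solve A·x = −loads:
  F[0-1] = +187.4371 N (tension)
  F[0-2] = -1423.3548 N (compression)
  F[1-2] = -194.1369 N (compression)
  F[1-3] = +180.3054 N (tension)
  F[2-3] = -3177.9173 N (compression)
  Rx@0 = +1328.0000 N
  Ry@0 = -161.3696 N
  Ry@2 = +2972.2496 N

187.437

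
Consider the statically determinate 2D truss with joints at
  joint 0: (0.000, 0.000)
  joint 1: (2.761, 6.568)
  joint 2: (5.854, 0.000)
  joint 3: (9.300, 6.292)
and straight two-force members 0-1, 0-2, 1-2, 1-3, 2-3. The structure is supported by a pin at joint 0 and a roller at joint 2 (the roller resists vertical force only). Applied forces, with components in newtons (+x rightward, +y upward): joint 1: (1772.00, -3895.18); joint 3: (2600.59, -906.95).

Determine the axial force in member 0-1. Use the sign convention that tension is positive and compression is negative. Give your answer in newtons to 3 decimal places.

N=4 nodes, M=5 members, R=3 reactions → 2N=8, M+R=8
member 0 (0-1): L=7.1247, (cx,cy)=(0.3875,0.9219)
member 1 (0-2): L=5.8540, (cx,cy)=(1.0000,0.0000)
member 2 (1-2): L=7.2598, (cx,cy)=(0.4260,-0.9047)
member 3 (1-3): L=6.5448, (cx,cy)=(0.9991,-0.0422)
member 4 (2-3): L=7.1739, (cx,cy)=(0.4804,0.8771)
solve A·x = −loads:
  F[0-1] = +3535.3893 N (tension)
  F[0-2] = +3002.5433 N (tension)
  F[1-2] = -8049.1501 N (compression)
  F[1-3] = +3030.0219 N (tension)
  F[2-3] = -888.3764 N (compression)
  Rx@0 = -4372.5900 N
  Ry@0 = -3259.1333 N
  Ry@2 = +8061.2633 N

3535.389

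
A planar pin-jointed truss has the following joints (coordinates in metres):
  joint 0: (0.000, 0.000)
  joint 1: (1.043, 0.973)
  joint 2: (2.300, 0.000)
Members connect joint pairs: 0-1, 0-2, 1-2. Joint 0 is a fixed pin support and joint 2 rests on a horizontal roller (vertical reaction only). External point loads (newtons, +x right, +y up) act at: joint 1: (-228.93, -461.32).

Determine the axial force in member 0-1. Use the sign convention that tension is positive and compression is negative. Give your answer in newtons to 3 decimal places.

-511.577

N=3 nodes, M=3 members, R=3 reactions → 2N=6, M+R=6
member 0 (0-1): L=1.4264, (cx,cy)=(0.7312,0.6821)
member 1 (0-2): L=2.3000, (cx,cy)=(1.0000,0.0000)
member 2 (1-2): L=1.5896, (cx,cy)=(0.7908,-0.6121)
solve A·x = −loads:
  F[0-1] = -511.5768 N (compression)
  F[0-2] = +145.1444 N (tension)
  F[1-2] = -183.5476 N (compression)
  Rx@0 = +228.9300 N
  Ry@0 = +348.9688 N
  Ry@2 = +112.3512 N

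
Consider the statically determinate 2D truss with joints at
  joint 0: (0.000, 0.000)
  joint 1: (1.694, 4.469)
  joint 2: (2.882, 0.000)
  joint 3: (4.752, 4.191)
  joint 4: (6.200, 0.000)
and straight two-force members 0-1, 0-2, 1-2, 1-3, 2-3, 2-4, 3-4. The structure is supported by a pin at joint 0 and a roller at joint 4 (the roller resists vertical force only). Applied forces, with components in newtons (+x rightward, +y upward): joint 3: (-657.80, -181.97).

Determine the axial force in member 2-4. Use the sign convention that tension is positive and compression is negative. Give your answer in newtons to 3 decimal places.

N=5 nodes, M=7 members, R=3 reactions → 2N=10, M+R=10
member 0 (0-1): L=4.7793, (cx,cy)=(0.3544,0.9351)
member 1 (0-2): L=2.8820, (cx,cy)=(1.0000,0.0000)
member 2 (1-2): L=4.6242, (cx,cy)=(0.2569,-0.9664)
member 3 (1-3): L=3.0706, (cx,cy)=(0.9959,-0.0905)
member 4 (2-3): L=4.5893, (cx,cy)=(0.4075,0.9132)
member 5 (2-4): L=3.3180, (cx,cy)=(1.0000,0.0000)
member 6 (3-4): L=4.4341, (cx,cy)=(0.3266,-0.9452)
solve A·x = −loads:
  F[0-1] = -520.9738 N (compression)
  F[0-2] = -473.1429 N (compression)
  F[1-2] = +534.3526 N (tension)
  F[1-3] = -323.2646 N (compression)
  F[2-3] = -565.4922 N (compression)
  F[2-4] = -105.4405 N (compression)
  F[3-4] = +322.8820 N (tension)
  Rx@0 = +657.8000 N
  Ry@0 = +487.1504 N
  Ry@4 = -305.1804 N

-105.441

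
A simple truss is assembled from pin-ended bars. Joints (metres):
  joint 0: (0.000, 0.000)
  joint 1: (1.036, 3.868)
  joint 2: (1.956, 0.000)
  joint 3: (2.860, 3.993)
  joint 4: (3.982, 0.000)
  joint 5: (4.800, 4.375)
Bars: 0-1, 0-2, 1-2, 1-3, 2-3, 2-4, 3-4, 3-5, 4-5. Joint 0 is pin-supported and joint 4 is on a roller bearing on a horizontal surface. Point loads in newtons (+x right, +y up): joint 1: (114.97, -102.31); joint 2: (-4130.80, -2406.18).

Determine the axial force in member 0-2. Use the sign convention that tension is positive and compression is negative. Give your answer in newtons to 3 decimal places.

N=6 nodes, M=9 members, R=3 reactions → 2N=12, M+R=12
member 0 (0-1): L=4.0043, (cx,cy)=(0.2587,0.9660)
member 1 (0-2): L=1.9560, (cx,cy)=(1.0000,0.0000)
member 2 (1-2): L=3.9759, (cx,cy)=(0.2314,-0.9729)
member 3 (1-3): L=1.8283, (cx,cy)=(0.9977,0.0684)
member 4 (2-3): L=4.0941, (cx,cy)=(0.2208,0.9753)
member 5 (2-4): L=2.0260, (cx,cy)=(1.0000,0.0000)
member 6 (3-4): L=4.1476, (cx,cy)=(0.2705,-0.9627)
member 7 (3-5): L=1.9773, (cx,cy)=(0.9812,0.1932)
member 8 (4-5): L=4.4508, (cx,cy)=(0.1838,0.9830)
solve A·x = −loads:
  F[0-1] = -1230.1357 N (compression)
  F[0-2] = -3697.5700 N (compression)
  F[1-2] = +1068.3060 N (tension)
  F[1-3] = -682.0254 N (compression)
  F[2-3] = +1401.4595 N (tension)
  F[2-4] = +370.9758 N (tension)
  F[3-4] = -1371.3678 N (compression)
  F[3-5] = +0.0000 N (tension)
  F[4-5] = -0.0000 N (compression)
  Rx@0 = +4015.8300 N
  Ry@0 = +1188.2526 N
  Ry@4 = +1320.2374 N

-3697.570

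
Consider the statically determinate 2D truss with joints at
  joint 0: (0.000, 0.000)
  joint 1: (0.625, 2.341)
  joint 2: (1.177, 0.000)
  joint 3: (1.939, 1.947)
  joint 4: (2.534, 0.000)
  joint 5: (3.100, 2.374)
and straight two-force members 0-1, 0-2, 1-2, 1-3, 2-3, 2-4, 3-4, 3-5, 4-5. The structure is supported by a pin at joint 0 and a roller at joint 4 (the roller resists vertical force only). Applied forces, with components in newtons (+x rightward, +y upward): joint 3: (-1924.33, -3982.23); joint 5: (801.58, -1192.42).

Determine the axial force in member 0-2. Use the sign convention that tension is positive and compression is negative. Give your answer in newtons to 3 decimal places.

N=6 nodes, M=9 members, R=3 reactions → 2N=12, M+R=12
member 0 (0-1): L=2.4230, (cx,cy)=(0.2579,0.9662)
member 1 (0-2): L=1.1770, (cx,cy)=(1.0000,0.0000)
member 2 (1-2): L=2.4052, (cx,cy)=(0.2295,-0.9733)
member 3 (1-3): L=1.3718, (cx,cy)=(0.9579,-0.2872)
member 4 (2-3): L=2.0908, (cx,cy)=(0.3645,0.9312)
member 5 (2-4): L=1.3570, (cx,cy)=(1.0000,0.0000)
member 6 (3-4): L=2.0359, (cx,cy)=(0.2923,-0.9563)
member 7 (3-5): L=1.2370, (cx,cy)=(0.9385,0.3452)
member 8 (4-5): L=2.4405, (cx,cy)=(0.2319,0.9727)
solve A·x = −loads:
  F[0-1] = -1445.2116 N (compression)
  F[0-2] = -749.9646 N (compression)
  F[1-2] = +1667.3267 N (tension)
  F[1-3] = -788.6711 N (compression)
  F[2-3] = -1742.6812 N (compression)
  F[2-4] = +267.8177 N (tension)
  F[3-4] = -2246.2417 N (compression)
  F[3-5] = +1268.1875 N (tension)
  F[4-5] = -1675.8651 N (compression)
  Rx@0 = +1122.7500 N
  Ry@0 = +1396.3049 N
  Ry@4 = +3778.3451 N

-749.965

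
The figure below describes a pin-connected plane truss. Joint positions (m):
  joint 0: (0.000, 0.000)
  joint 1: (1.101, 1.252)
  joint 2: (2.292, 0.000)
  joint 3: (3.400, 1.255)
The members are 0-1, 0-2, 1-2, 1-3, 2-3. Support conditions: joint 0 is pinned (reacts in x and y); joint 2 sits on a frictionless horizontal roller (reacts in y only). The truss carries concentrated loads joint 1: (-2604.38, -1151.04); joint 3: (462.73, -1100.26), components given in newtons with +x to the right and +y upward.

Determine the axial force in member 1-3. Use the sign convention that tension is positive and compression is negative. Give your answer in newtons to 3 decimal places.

1435.770

N=4 nodes, M=5 members, R=3 reactions → 2N=8, M+R=8
member 0 (0-1): L=1.6672, (cx,cy)=(0.6604,0.7509)
member 1 (0-2): L=2.2920, (cx,cy)=(1.0000,0.0000)
member 2 (1-2): L=1.7280, (cx,cy)=(0.6892,-0.7245)
member 3 (1-3): L=2.2990, (cx,cy)=(1.0000,0.0013)
member 4 (2-3): L=1.6741, (cx,cy)=(0.6618,0.7496)
solve A·x = −loads:
  F[0-1] = -1645.2677 N (compression)
  F[0-2] = -1055.1630 N (compression)
  F[1-2] = +119.1522 N (tension)
  F[1-3] = +1435.7703 N (tension)
  F[2-3] = -1470.2052 N (compression)
  Rx@0 = +2141.6500 N
  Ry@0 = +1235.4966 N
  Ry@2 = +1015.8034 N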